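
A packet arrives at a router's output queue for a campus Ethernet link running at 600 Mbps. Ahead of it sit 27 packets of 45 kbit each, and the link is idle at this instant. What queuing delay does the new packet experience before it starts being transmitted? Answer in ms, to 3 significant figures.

2.03 ms

Each queued packet: L/R = 45000/600000000 = 0.075 ms.
27 queued → 2.025 ms.
Queuing delay = 2.03 ms.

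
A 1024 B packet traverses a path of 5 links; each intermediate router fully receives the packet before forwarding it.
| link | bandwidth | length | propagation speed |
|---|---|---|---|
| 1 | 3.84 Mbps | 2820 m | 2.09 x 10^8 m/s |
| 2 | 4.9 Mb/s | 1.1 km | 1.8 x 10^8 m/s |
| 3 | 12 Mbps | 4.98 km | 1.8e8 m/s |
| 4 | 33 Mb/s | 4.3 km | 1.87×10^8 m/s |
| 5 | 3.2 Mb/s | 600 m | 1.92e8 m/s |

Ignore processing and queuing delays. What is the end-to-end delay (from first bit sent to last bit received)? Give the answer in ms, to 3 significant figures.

L = 1024 × 8 = 8192 bits.
Transmission delays (L/R per hop): 2.13333, 1.67184, 0.682667, 0.248242, 2.56 ms; sum = 7.29608 ms.
Propagation delays (d/s per hop): 0.0134928, 0.00611111, 0.0276667, 0.0229947, 0.003125 ms; sum = 0.0733903 ms.
End-to-end = 7.37 ms.

7.37 ms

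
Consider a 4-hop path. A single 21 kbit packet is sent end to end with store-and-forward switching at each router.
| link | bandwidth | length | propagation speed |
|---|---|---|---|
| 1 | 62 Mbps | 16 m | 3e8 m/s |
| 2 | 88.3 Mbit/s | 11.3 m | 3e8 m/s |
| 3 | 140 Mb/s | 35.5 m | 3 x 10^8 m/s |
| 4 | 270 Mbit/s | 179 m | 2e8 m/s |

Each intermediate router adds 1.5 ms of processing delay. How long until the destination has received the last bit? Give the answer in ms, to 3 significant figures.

L = 21000 bits.
Transmission delays (L/R per hop): 0.33871, 0.237826, 0.15, 0.0777778 ms; sum = 0.804313 ms.
Propagation delays (d/s per hop): 5.33333e-05, 3.76667e-05, 0.000118333, 0.000895 ms; sum = 0.00110433 ms.
Processing at 3 router(s): 3 × 1.5 ms = 4.5 ms.
End-to-end = 5.31 ms.

5.31 ms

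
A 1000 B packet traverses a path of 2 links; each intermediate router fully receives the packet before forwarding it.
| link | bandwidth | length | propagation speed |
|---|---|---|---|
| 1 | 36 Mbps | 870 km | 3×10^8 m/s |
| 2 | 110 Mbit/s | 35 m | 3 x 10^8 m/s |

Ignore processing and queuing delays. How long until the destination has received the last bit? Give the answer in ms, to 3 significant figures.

L = 1000 × 8 = 8000 bits.
Transmission delays (L/R per hop): 0.222222, 0.0727273 ms; sum = 0.294949 ms.
Propagation delays (d/s per hop): 2.9, 0.000116667 ms; sum = 2.90012 ms.
End-to-end = 3.20 ms.

3.20 ms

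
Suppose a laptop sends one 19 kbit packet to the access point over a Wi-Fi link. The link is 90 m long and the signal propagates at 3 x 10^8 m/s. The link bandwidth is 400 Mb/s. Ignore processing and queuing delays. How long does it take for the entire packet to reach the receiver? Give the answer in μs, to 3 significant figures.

L = 19000 bits.
Transmission delay = L/R = 19000 / 400000000 = 47.5 μs.
Propagation delay = d/s = 90 m / 300000000 m/s = 0.3 μs.
Total = 47.8 μs.

47.8 μs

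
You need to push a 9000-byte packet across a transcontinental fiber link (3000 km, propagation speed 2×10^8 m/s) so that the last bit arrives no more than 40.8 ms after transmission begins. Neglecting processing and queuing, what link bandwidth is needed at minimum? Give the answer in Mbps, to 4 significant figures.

2.791 Mbps

L = 72000 bits.
Propagation delay = 3000000 / 200000000 = 15 ms.
Transmission budget = 40.8 − 15 = 25.8 ms.
R ≥ L / t_tx = 72000 bits / 0.0258 s = 2.791 Mbps.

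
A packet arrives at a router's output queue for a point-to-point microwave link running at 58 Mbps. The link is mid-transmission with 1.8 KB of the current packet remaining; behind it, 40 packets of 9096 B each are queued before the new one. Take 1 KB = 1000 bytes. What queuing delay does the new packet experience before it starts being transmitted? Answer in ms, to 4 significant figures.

50.43 ms

Each queued packet: L/R = 72768/58000000 = 1.25462 ms.
40 queued → 50.1848 ms.
Plus remaining 14400 bits of current packet: 0.248276 ms.
Queuing delay = 50.43 ms.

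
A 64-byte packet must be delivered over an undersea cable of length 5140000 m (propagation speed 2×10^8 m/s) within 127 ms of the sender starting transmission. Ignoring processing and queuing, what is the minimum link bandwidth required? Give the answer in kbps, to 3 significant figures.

5.05 kbps

L = 512 bits.
Propagation delay = 5140000 / 200000000 = 25.7 ms.
Transmission budget = 127 − 25.7 = 101.3 ms.
R ≥ L / t_tx = 512 bits / 0.1013 s = 5.05 kbps.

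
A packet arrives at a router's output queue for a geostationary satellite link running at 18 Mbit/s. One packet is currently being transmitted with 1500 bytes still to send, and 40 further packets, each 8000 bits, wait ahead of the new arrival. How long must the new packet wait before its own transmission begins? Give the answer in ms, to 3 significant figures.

Each queued packet: L/R = 8000/18000000 = 0.444444 ms.
40 queued → 17.7778 ms.
Plus remaining 12000 bits of current packet: 0.666667 ms.
Queuing delay = 18.4 ms.

18.4 ms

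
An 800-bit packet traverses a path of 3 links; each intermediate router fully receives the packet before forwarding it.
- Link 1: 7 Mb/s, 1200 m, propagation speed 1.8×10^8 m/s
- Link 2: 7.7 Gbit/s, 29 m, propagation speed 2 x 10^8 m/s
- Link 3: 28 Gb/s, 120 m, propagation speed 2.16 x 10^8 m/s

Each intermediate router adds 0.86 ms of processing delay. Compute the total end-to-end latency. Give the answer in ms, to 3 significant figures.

Transmission delays (L/R per hop): 0.114286, 0.000103896, 2.85714e-05 ms; sum = 0.114418 ms.
Propagation delays (d/s per hop): 0.00666667, 0.000145, 0.000555556 ms; sum = 0.00736722 ms.
Processing at 2 router(s): 2 × 0.86 ms = 1.72 ms.
End-to-end = 1.84 ms.

1.84 ms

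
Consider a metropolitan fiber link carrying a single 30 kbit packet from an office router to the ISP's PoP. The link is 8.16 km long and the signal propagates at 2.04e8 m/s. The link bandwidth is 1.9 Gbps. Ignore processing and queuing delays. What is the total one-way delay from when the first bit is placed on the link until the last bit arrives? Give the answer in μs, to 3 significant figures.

55.8 μs

L = 30000 bits.
Transmission delay = L/R = 30000 / 1900000000 = 15.7895 μs.
Propagation delay = d/s = 8160 m / 204000000 m/s = 40 μs.
Total = 55.8 μs.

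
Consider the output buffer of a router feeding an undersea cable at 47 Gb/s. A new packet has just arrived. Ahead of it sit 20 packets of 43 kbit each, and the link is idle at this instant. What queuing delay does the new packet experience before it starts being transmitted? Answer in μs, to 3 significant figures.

18.3 μs

Each queued packet: L/R = 43000/47000000000 = 0.914894 μs.
20 queued → 18.2979 μs.
Queuing delay = 18.3 μs.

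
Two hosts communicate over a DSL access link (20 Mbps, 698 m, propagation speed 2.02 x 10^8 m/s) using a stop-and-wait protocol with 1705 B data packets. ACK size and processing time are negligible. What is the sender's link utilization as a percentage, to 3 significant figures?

99.0 %

t_tx = L/R = 13640/20000000 = 0.000682 s.
t_prop = 698/202000000 = 3.45545e-06 s; RTT = 6.91089e-06 s.
Cycle = t_tx + RTT = 0.000688911 s.
Utilization = t_tx / cycle = 0.000682/0.000688911 = 99.0 %.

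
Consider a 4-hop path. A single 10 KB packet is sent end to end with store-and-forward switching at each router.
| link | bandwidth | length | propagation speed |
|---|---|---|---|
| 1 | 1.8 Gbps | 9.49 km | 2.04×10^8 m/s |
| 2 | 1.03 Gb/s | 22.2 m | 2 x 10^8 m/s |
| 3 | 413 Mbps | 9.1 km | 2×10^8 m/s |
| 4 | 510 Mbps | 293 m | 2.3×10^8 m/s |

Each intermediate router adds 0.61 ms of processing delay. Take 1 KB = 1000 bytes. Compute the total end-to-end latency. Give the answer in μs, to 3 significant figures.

2400 μs

L = 80000 bits.
Transmission delays (L/R per hop): 44.4444, 77.6699, 193.705, 156.863 μs; sum = 472.682 μs.
Propagation delays (d/s per hop): 46.5196, 0.111, 45.5, 1.27391 μs; sum = 93.4045 μs.
Processing at 3 router(s): 3 × 0.61 ms = 1830 μs.
End-to-end = 2400 μs.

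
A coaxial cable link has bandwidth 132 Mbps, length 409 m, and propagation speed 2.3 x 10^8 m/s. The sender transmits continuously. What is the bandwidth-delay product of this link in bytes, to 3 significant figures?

29.3 bytes

Propagation delay = 409 / 2.3e+08 = 1.77826e-06 s.
BDP = R × t_prop = 132000000 × 1.77826e-06 = 234.73 bits.
In bytes: 234.73/8 = 29.3 bytes.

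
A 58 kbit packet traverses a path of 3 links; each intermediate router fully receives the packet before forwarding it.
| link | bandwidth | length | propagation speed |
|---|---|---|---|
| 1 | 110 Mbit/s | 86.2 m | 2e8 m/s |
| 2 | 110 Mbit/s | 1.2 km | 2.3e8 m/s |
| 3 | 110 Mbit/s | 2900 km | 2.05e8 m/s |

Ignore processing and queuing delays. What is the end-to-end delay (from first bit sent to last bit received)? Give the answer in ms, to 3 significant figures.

L = 58000 bits.
Transmission delay per hop = L/R = 58000/110000000 = 0.527273 ms; 3 hops → 1.58182 ms.
Propagation delays (d/s per hop): 0.000431, 0.00521739, 14.1463 ms; sum = 14.152 ms.
End-to-end = 15.7 ms.

15.7 ms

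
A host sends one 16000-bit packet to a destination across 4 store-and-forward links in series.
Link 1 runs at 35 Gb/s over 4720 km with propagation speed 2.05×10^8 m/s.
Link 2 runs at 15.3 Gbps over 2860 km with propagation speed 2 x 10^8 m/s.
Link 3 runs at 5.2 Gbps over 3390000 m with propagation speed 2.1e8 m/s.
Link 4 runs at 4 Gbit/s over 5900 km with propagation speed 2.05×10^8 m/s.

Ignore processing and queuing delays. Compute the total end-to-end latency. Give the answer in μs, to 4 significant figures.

Transmission delays (L/R per hop): 0.457143, 1.04575, 3.07692, 4 μs; sum = 8.57982 μs.
Propagation delays (d/s per hop): 23024.4, 14300, 16142.9, 28780.5 μs; sum = 82247.7 μs.
End-to-end = 82260 μs.

82260 μs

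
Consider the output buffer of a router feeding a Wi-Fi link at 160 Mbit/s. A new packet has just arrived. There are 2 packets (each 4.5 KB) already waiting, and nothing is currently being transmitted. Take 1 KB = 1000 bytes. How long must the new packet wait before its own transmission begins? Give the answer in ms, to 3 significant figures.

0.450 ms

Each queued packet: L/R = 36000/160000000 = 0.225 ms.
2 queued → 0.45 ms.
Queuing delay = 0.450 ms.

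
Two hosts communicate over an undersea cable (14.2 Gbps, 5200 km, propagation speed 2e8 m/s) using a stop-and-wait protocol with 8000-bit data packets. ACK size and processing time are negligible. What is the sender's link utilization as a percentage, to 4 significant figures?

0.001083 %

t_tx = L/R = 8000/14200000000 = 5.6338e-07 s.
t_prop = 5200000/200000000 = 0.026 s; RTT = 0.052 s.
Cycle = t_tx + RTT = 0.0520006 s.
Utilization = t_tx / cycle = 5.6338e-07/0.0520006 = 0.001083 %.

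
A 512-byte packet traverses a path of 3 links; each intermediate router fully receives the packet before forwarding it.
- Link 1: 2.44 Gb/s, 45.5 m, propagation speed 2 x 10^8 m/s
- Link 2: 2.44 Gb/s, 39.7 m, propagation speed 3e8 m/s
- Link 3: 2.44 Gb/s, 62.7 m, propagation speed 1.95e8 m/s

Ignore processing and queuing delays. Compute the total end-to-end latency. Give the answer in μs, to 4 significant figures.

L = 512 × 8 = 4096 bits.
Transmission delay per hop = L/R = 4096/2440000000 = 1.67869 μs; 3 hops → 5.03607 μs.
Propagation delays (d/s per hop): 0.2275, 0.132333, 0.321538 μs; sum = 0.681372 μs.
End-to-end = 5.717 μs.

5.717 μs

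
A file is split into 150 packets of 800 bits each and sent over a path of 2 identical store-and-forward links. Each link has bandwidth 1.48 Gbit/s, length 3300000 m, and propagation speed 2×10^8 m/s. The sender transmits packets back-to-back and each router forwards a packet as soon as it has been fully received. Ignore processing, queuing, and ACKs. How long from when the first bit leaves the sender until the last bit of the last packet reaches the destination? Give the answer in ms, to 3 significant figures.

Per-hop transmission t_tx = L/R = 800/1480000000 = 0.000540541 ms.
Per-hop propagation t_prop = 3300000/200000000 = 16.5 ms.
Pipeline fill: first packet needs 2·t_tx to clear all hops; remaining 149 packets each add one t_tx.
Total = (2+150-1)·t_tx + 2·t_prop = 151·0.000540541 + 2·16.5 = 33.1 ms.

33.1 ms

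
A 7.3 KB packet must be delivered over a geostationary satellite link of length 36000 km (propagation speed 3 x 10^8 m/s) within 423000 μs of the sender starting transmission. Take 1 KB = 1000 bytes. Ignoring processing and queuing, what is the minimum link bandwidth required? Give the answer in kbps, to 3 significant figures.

193 kbps

L = 58400 bits.
Propagation delay = 36000000 / 300000000 = 120000 μs.
Transmission budget = 423000 − 120000 = 303000 μs.
R ≥ L / t_tx = 58400 bits / 0.303 s = 193 kbps.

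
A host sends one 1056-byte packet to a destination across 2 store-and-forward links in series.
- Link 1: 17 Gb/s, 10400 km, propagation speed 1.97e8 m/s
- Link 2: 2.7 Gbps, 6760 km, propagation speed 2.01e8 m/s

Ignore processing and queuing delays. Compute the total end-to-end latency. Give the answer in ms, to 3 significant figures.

L = 1056 × 8 = 8448 bits.
Transmission delays (L/R per hop): 0.000496941, 0.00312889 ms; sum = 0.00362583 ms.
Propagation delays (d/s per hop): 52.7919, 33.6318 ms; sum = 86.4237 ms.
End-to-end = 86.4 ms.

86.4 ms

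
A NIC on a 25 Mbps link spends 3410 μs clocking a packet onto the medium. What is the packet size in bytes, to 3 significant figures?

10700 bytes

L = R × t_tx = 25000000 b/s × 0.00341 s = 85250 bits.
In bytes: 85250 / 8 = 10700 bytes.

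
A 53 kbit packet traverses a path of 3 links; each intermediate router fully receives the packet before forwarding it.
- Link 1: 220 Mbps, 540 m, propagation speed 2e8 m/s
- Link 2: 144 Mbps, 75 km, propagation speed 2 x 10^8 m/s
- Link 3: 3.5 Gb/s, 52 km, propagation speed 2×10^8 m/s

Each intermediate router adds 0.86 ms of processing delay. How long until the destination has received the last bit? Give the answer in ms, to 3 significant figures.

2.98 ms

L = 53000 bits.
Transmission delays (L/R per hop): 0.240909, 0.368056, 0.0151429 ms; sum = 0.624108 ms.
Propagation delays (d/s per hop): 0.0027, 0.375, 0.26 ms; sum = 0.6377 ms.
Processing at 2 router(s): 2 × 0.86 ms = 1.72 ms.
End-to-end = 2.98 ms.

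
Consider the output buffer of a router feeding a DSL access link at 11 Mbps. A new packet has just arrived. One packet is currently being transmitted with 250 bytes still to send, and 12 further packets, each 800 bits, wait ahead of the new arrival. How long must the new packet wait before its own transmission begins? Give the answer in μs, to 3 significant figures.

Each queued packet: L/R = 800/11000000 = 72.7273 μs.
12 queued → 872.727 μs.
Plus remaining 2000 bits of current packet: 181.818 μs.
Queuing delay = 1050 μs.

1050 μs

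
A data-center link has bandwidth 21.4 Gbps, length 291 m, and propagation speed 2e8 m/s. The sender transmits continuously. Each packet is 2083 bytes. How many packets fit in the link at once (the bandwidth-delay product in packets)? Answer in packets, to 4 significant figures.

1.869 packets

Propagation delay = 291 / 200000000 = 1.455e-06 s.
BDP = R × t_prop = 21400000000 × 1.455e-06 = 31137 bits.
In packets of 16664 bits: 1.869 packets.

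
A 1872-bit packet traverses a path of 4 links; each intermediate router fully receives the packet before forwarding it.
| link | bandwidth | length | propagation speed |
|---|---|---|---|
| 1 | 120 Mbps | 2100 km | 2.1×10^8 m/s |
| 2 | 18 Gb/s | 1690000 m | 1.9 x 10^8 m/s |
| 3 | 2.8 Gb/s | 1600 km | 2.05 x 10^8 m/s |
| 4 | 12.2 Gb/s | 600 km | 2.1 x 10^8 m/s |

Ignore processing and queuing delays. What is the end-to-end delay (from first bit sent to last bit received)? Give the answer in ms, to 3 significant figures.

Transmission delays (L/R per hop): 0.0156, 0.000104, 0.000668571, 0.000153443 ms; sum = 0.016526 ms.
Propagation delays (d/s per hop): 10, 8.89474, 7.80488, 2.85714 ms; sum = 29.5568 ms.
End-to-end = 29.6 ms.

29.6 ms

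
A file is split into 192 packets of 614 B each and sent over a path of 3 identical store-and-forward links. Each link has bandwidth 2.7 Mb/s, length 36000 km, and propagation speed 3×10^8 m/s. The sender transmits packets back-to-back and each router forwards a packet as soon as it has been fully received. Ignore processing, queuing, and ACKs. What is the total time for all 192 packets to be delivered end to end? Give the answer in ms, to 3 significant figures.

713 ms

Per-hop transmission t_tx = L/R = 4912/2700000 = 1.81926 ms.
Per-hop propagation t_prop = 36000000/300000000 = 120 ms.
Pipeline fill: first packet needs 3·t_tx to clear all hops; remaining 191 packets each add one t_tx.
Total = (3+192-1)·t_tx + 3·t_prop = 194·1.81926 + 3·120 = 713 ms.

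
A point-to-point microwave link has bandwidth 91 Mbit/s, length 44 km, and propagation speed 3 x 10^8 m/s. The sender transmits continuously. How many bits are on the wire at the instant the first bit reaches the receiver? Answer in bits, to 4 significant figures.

13350 bits

Propagation delay = 44000 / 300000000 = 0.000146667 s.
BDP = R × t_prop = 91000000 × 0.000146667 = 13346.7 bits.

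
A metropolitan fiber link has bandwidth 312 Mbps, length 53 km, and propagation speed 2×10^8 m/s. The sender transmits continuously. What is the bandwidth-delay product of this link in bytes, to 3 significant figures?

Propagation delay = 53000 / 200000000 = 0.000265 s.
BDP = R × t_prop = 312000000 × 0.000265 = 82680 bits.
In bytes: 82680/8 = 10300 bytes.

10300 bytes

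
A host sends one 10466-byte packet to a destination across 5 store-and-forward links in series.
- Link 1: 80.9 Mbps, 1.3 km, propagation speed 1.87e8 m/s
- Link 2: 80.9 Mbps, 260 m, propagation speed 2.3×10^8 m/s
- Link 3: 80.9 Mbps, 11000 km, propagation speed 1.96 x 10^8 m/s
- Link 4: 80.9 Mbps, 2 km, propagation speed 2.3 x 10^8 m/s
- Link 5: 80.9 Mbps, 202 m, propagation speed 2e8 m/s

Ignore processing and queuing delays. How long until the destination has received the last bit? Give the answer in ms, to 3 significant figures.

61.3 ms

L = 10466 × 8 = 83728 bits.
Transmission delay per hop = L/R = 83728/80900000 = 1.03496 ms; 5 hops → 5.17478 ms.
Propagation delays (d/s per hop): 0.00695187, 0.00113043, 56.1224, 0.00869565, 0.00101 ms; sum = 56.1402 ms.
End-to-end = 61.3 ms.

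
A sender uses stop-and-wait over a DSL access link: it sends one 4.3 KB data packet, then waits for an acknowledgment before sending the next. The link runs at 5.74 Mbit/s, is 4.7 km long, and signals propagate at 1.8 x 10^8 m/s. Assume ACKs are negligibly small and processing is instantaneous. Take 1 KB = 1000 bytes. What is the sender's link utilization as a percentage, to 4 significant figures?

t_tx = L/R = 34400/5740000 = 0.00599303 s.
t_prop = 4700/180000000 = 2.61111e-05 s; RTT = 5.22222e-05 s.
Cycle = t_tx + RTT = 0.00604525 s.
Utilization = t_tx / cycle = 0.00599303/0.00604525 = 99.14 %.

99.14 %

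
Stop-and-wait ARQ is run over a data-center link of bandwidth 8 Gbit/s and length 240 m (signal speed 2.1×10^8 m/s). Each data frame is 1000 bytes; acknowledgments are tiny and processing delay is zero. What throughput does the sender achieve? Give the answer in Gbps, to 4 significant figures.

2.435 Gbps

t_tx = L/R = 8000/8000000000 = 1e-06 s.
t_prop = 240/210000000 = 1.14286e-06 s; RTT = 2.28571e-06 s.
Cycle = t_tx + RTT = 3.28571e-06 s.
Throughput = L / cycle = 8000 / 3.28571e-06 = 2.435 Gbps.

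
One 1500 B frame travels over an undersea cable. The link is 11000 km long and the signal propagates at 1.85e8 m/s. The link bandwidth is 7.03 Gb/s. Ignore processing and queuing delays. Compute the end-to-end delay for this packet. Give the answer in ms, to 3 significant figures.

59.5 ms

L = 1500 × 8 = 12000 bits.
Transmission delay = L/R = 12000 / 7030000000 = 0.00170697 ms.
Propagation delay = d/s = 11000000 m / 185000000 m/s = 59.4595 ms.
Total = 59.5 ms.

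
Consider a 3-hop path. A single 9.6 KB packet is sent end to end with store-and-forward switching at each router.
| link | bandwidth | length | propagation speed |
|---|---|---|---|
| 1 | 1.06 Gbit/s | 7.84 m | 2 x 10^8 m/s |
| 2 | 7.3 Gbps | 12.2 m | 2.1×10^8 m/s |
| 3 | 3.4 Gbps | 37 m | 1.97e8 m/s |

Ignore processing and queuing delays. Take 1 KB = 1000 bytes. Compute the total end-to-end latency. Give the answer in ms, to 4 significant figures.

0.1058 ms

L = 76800 bits.
Transmission delays (L/R per hop): 0.0724528, 0.0105205, 0.0225882 ms; sum = 0.105562 ms.
Propagation delays (d/s per hop): 3.92e-05, 5.80952e-05, 0.000187817 ms; sum = 0.000285112 ms.
End-to-end = 0.1058 ms.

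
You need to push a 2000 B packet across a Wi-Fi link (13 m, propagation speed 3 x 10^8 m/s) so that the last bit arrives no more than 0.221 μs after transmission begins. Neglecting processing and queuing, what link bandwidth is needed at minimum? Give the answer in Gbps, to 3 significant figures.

90.1 Gbps

L = 16000 bits.
Propagation delay = 13 / 300000000 = 0.0433333 μs.
Transmission budget = 0.221 − 0.0433333 = 0.177667 μs.
R ≥ L / t_tx = 16000 bits / 1.77667e-07 s = 90.1 Gbps.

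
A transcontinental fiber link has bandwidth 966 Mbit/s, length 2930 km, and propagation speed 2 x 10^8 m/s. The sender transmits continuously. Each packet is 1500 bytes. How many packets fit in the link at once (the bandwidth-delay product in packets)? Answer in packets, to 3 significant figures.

Propagation delay = 2930000 / 200000000 = 0.01465 s.
BDP = R × t_prop = 966000000 × 0.01465 = 14151900 bits.
In packets of 12000 bits: 1180 packets.

1180 packets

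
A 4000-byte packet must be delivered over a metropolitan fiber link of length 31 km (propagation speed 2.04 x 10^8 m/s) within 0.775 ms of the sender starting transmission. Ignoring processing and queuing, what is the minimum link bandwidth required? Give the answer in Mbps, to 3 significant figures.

L = 32000 bits.
Propagation delay = 31000 / 204000000 = 0.151961 ms.
Transmission budget = 0.775 − 0.151961 = 0.623039 ms.
R ≥ L / t_tx = 32000 bits / 0.000623039 s = 51.4 Mbps.

51.4 Mbps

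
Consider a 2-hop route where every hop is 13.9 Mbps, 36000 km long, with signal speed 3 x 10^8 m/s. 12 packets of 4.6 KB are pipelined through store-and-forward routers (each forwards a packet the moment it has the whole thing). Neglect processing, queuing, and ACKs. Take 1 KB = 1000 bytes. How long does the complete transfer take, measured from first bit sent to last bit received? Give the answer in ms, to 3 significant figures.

Per-hop transmission t_tx = L/R = 36800/13900000 = 2.64748 ms.
Per-hop propagation t_prop = 36000000/300000000 = 120 ms.
Pipeline fill: first packet needs 2·t_tx to clear all hops; remaining 11 packets each add one t_tx.
Total = (2+12-1)·t_tx + 2·t_prop = 13·2.64748 + 2·120 = 274 ms.

274 ms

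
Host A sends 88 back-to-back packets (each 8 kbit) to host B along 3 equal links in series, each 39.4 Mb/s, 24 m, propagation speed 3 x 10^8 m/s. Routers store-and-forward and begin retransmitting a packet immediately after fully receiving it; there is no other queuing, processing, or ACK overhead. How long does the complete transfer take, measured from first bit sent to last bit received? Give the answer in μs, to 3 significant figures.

Per-hop transmission t_tx = L/R = 8000/39400000 = 203.046 μs.
Per-hop propagation t_prop = 24/300000000 = 0.08 μs.
Pipeline fill: first packet needs 3·t_tx to clear all hops; remaining 87 packets each add one t_tx.
Total = (3+88-1)·t_tx + 3·t_prop = 90·203.046 + 3·0.08 = 18300 μs.

18300 μs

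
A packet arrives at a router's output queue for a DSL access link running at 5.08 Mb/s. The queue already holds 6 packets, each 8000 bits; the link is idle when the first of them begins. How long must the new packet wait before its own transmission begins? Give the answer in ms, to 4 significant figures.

9.449 ms

Each queued packet: L/R = 8000/5080000 = 1.5748 ms.
6 queued → 9.44882 ms.
Queuing delay = 9.449 ms.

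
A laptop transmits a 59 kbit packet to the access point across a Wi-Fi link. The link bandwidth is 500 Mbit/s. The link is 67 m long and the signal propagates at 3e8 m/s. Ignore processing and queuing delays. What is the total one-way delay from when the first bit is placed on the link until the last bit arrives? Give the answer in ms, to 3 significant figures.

0.118 ms

L = 59000 bits.
Transmission delay = L/R = 59000 / 500000000 = 0.118 ms.
Propagation delay = d/s = 67 m / 300000000 m/s = 0.000223333 ms.
Total = 0.118 ms.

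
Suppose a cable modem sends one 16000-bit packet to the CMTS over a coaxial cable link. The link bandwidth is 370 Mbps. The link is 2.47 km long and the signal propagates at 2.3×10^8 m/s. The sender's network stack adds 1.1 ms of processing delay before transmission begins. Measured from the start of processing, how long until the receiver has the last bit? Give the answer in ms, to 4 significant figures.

1.154 ms

Transmission delay = L/R = 16000 / 370000000 = 0.0432432 ms.
Propagation delay = d/s = 2470 m / 2.3e+08 m/s = 0.0107391 ms.
Plus processing delay 1.1 ms = 1.1 ms.
Total = 1.154 ms.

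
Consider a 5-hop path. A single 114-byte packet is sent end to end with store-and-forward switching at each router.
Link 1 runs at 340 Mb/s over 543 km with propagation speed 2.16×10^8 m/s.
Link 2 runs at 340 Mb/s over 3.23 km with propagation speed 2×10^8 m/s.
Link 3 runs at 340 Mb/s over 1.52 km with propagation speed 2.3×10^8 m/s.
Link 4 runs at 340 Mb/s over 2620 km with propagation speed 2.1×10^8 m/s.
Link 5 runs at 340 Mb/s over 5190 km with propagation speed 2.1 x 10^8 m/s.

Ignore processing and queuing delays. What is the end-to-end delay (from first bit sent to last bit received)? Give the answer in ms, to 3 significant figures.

L = 114 × 8 = 912 bits.
Transmission delay per hop = L/R = 912/340000000 = 0.00268235 ms; 5 hops → 0.0134118 ms.
Propagation delays (d/s per hop): 2.51389, 0.01615, 0.0066087, 12.4762, 24.7143 ms; sum = 39.7271 ms.
End-to-end = 39.7 ms.

39.7 ms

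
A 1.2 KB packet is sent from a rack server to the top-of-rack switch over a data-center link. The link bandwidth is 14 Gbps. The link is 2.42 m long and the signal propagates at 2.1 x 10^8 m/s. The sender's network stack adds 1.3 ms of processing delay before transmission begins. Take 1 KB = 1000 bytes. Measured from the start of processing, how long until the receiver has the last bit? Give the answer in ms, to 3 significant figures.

1.30 ms

L = 9600 bits.
Transmission delay = L/R = 9600 / 14000000000 = 0.000685714 ms.
Propagation delay = d/s = 2.42 m / 210000000 m/s = 1.15238e-05 ms.
Plus processing delay 1.3 ms = 1.3 ms.
Total = 1.30 ms.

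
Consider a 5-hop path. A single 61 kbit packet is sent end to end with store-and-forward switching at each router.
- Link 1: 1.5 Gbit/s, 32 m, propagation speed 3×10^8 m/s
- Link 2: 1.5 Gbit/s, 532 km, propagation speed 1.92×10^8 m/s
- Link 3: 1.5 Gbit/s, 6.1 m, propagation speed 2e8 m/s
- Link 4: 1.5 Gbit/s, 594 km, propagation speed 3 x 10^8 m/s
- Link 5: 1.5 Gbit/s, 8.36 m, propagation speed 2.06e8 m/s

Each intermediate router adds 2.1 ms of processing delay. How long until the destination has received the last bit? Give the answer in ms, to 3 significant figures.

L = 61000 bits.
Transmission delay per hop = L/R = 61000/1500000000 = 0.0406667 ms; 5 hops → 0.203333 ms.
Propagation delays (d/s per hop): 0.000106667, 2.77083, 3.05e-05, 1.98, 4.05825e-05 ms; sum = 4.75101 ms.
Processing at 4 router(s): 4 × 2.1 ms = 8.4 ms.
End-to-end = 13.4 ms.

13.4 ms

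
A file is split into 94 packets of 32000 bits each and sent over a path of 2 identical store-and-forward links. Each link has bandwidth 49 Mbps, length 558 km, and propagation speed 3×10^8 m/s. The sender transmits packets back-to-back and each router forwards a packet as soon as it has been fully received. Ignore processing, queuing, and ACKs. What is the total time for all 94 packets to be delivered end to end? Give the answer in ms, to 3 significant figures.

65.8 ms

Per-hop transmission t_tx = L/R = 32000/49000000 = 0.653061 ms.
Per-hop propagation t_prop = 558000/300000000 = 1.86 ms.
Pipeline fill: first packet needs 2·t_tx to clear all hops; remaining 93 packets each add one t_tx.
Total = (2+94-1)·t_tx + 2·t_prop = 95·0.653061 + 2·1.86 = 65.8 ms.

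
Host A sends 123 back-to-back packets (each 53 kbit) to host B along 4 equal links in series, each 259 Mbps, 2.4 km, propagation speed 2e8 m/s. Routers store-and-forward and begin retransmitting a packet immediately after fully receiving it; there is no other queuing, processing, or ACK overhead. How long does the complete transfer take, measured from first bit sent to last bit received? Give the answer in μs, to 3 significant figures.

Per-hop transmission t_tx = L/R = 53000/259000000 = 204.633 μs.
Per-hop propagation t_prop = 2400/200000000 = 12 μs.
Pipeline fill: first packet needs 4·t_tx to clear all hops; remaining 122 packets each add one t_tx.
Total = (4+123-1)·t_tx + 4·t_prop = 126·204.633 + 4·12 = 25800 μs.

25800 μs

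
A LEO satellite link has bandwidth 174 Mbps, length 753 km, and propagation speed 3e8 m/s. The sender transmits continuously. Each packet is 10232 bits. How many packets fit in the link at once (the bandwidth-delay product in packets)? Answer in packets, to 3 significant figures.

Propagation delay = 753000 / 300000000 = 0.00251 s.
BDP = R × t_prop = 174000000 × 0.00251 = 436740 bits.
In packets of 10232 bits: 42.7 packets.

42.7 packets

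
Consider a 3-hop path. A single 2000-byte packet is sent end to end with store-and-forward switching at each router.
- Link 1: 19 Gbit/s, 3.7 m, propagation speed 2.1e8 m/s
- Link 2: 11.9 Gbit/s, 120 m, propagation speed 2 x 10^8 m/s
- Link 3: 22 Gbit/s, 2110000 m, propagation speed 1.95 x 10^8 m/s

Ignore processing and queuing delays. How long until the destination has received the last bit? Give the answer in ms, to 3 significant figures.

L = 2000 × 8 = 16000 bits.
Transmission delays (L/R per hop): 0.000842105, 0.00134454, 0.000727273 ms; sum = 0.00291392 ms.
Propagation delays (d/s per hop): 1.7619e-05, 0.0006, 10.8205 ms; sum = 10.8211 ms.
End-to-end = 10.8 ms.

10.8 ms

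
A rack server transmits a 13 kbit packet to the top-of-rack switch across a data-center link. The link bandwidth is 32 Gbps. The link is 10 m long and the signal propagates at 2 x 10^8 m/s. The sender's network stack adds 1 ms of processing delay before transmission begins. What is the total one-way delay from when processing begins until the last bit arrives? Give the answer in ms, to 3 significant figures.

1.00 ms

L = 13000 bits.
Transmission delay = L/R = 13000 / 32000000000 = 0.00040625 ms.
Propagation delay = d/s = 10 m / 200000000 m/s = 5e-05 ms.
Plus processing delay 1 ms = 1 ms.
Total = 1.00 ms.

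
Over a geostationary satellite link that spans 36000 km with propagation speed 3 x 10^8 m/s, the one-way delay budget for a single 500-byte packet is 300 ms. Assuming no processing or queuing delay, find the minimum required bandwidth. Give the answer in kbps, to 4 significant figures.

22.22 kbps

L = 4000 bits.
Propagation delay = 36000000 / 300000000 = 120 ms.
Transmission budget = 300 − 120 = 180 ms.
R ≥ L / t_tx = 4000 bits / 0.18 s = 22.22 kbps.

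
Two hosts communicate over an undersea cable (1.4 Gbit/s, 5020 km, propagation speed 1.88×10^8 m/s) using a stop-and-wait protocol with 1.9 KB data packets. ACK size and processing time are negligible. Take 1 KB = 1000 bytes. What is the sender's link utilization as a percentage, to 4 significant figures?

t_tx = L/R = 15200/1400000000 = 1.08571e-05 s.
t_prop = 5020000/188000000 = 0.0267021 s; RTT = 0.0534043 s.
Cycle = t_tx + RTT = 0.0534151 s.
Utilization = t_tx / cycle = 1.08571e-05/0.0534151 = 0.02033 %.

0.02033 %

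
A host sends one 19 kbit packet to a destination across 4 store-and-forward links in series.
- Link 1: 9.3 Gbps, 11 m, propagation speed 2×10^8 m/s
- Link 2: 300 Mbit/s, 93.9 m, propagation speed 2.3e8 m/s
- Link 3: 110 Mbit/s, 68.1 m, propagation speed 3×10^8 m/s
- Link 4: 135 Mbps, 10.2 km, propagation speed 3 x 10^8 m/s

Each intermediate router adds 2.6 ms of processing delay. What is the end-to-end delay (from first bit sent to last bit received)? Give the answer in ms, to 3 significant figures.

L = 19000 bits.
Transmission delays (L/R per hop): 0.00204301, 0.0633333, 0.172727, 0.140741 ms; sum = 0.378844 ms.
Propagation delays (d/s per hop): 5.5e-05, 0.000408261, 0.000227, 0.034 ms; sum = 0.0346903 ms.
Processing at 3 router(s): 3 × 2.6 ms = 7.8 ms.
End-to-end = 8.21 ms.

8.21 ms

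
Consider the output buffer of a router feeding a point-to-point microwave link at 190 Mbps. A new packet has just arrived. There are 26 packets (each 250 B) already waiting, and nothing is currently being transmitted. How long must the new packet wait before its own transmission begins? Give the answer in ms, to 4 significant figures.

Each queued packet: L/R = 2000/190000000 = 0.0105263 ms.
26 queued → 0.273684 ms.
Queuing delay = 0.2737 ms.

0.2737 ms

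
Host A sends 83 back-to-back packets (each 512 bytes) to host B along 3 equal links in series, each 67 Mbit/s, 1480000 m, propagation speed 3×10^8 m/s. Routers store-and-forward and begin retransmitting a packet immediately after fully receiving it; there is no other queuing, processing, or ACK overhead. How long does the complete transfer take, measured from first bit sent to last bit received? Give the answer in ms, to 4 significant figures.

20.00 ms

Per-hop transmission t_tx = L/R = 4096/67000000 = 0.0611343 ms.
Per-hop propagation t_prop = 1480000/300000000 = 4.93333 ms.
Pipeline fill: first packet needs 3·t_tx to clear all hops; remaining 82 packets each add one t_tx.
Total = (3+83-1)·t_tx + 3·t_prop = 85·0.0611343 + 3·4.93333 = 20.00 ms.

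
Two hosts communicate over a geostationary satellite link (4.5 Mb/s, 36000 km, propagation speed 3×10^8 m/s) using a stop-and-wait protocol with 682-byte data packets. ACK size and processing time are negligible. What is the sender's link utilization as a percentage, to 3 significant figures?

t_tx = L/R = 5456/4500000 = 0.00121244 s.
t_prop = 36000000/300000000 = 0.12 s; RTT = 0.24 s.
Cycle = t_tx + RTT = 0.241212 s.
Utilization = t_tx / cycle = 0.00121244/0.241212 = 0.503 %.

0.503 %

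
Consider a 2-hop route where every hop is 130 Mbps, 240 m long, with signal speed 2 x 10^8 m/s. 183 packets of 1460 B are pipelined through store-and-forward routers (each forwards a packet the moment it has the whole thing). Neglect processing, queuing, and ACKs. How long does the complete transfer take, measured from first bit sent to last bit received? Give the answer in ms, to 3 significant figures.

Per-hop transmission t_tx = L/R = 11680/130000000 = 0.0898462 ms.
Per-hop propagation t_prop = 240/200000000 = 0.0012 ms.
Pipeline fill: first packet needs 2·t_tx to clear all hops; remaining 182 packets each add one t_tx.
Total = (2+183-1)·t_tx + 2·t_prop = 184·0.0898462 + 2·0.0012 = 16.5 ms.

16.5 ms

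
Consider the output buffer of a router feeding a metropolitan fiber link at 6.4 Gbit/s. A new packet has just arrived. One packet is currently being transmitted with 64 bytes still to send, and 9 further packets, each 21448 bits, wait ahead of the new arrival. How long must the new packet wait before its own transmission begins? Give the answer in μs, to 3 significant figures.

30.2 μs

Each queued packet: L/R = 21448/6400000000 = 3.35125 μs.
9 queued → 30.1613 μs.
Plus remaining 512 bits of current packet: 0.08 μs.
Queuing delay = 30.2 μs.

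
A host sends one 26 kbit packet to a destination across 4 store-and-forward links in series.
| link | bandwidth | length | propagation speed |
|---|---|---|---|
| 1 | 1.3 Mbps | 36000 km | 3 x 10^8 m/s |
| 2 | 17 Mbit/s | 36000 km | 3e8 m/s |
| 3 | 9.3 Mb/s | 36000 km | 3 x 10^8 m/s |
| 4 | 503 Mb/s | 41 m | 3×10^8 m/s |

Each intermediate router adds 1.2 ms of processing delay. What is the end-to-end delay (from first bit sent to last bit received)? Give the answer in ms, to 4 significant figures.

388.0 ms

L = 26000 bits.
Transmission delays (L/R per hop): 20, 1.52941, 2.7957, 0.0516899 ms; sum = 24.3768 ms.
Propagation delays (d/s per hop): 120, 120, 120, 0.000136667 ms; sum = 360 ms.
Processing at 3 router(s): 3 × 1.2 ms = 3.6 ms.
End-to-end = 388.0 ms.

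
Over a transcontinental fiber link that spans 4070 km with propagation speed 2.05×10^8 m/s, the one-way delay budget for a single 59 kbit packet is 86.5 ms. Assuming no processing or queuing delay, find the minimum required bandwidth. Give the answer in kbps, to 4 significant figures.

885.3 kbps

Propagation delay = 4070000 / 2.05e+08 = 19.8537 ms.
Transmission budget = 86.5 − 19.8537 = 66.6463 ms.
R ≥ L / t_tx = 59000 bits / 0.0666463 s = 885.3 kbps.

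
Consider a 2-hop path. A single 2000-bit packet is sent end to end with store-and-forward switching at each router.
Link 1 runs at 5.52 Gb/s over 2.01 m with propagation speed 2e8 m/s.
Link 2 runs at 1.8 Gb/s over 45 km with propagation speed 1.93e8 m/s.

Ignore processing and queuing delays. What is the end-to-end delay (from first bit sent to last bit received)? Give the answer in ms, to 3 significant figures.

0.235 ms

Transmission delays (L/R per hop): 0.000362319, 0.00111111 ms; sum = 0.00147343 ms.
Propagation delays (d/s per hop): 1.005e-05, 0.233161 ms; sum = 0.233171 ms.
End-to-end = 0.235 ms.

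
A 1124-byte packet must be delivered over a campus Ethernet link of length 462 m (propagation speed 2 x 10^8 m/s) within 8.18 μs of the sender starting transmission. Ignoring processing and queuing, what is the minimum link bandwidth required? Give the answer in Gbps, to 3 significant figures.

1.53 Gbps

L = 8992 bits.
Propagation delay = 462 / 200000000 = 2.31 μs.
Transmission budget = 8.18 − 2.31 = 5.87 μs.
R ≥ L / t_tx = 8992 bits / 5.87e-06 s = 1.53 Gbps.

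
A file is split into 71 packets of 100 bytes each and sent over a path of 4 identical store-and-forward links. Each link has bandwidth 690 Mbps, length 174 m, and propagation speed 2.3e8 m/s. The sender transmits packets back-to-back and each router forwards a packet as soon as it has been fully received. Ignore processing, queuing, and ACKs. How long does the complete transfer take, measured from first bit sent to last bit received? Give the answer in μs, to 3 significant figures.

Per-hop transmission t_tx = L/R = 800/690000000 = 1.15942 μs.
Per-hop propagation t_prop = 174/2.3e+08 = 0.756522 μs.
Pipeline fill: first packet needs 4·t_tx to clear all hops; remaining 70 packets each add one t_tx.
Total = (4+71-1)·t_tx + 4·t_prop = 74·1.15942 + 4·0.756522 = 88.8 μs.

88.8 μs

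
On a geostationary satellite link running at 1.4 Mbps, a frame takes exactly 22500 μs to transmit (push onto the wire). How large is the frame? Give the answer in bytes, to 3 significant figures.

L = R × t_tx = 1400000 b/s × 0.0225 s = 31500 bits.
In bytes: 31500 / 8 = 3940 bytes.

3940 bytes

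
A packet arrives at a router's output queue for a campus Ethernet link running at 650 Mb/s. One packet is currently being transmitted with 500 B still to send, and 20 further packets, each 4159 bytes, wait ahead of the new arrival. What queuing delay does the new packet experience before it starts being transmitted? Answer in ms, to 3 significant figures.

Each queued packet: L/R = 33272/650000000 = 0.0511877 ms.
20 queued → 1.02375 ms.
Plus remaining 4000 bits of current packet: 0.00615385 ms.
Queuing delay = 1.03 ms.

1.03 ms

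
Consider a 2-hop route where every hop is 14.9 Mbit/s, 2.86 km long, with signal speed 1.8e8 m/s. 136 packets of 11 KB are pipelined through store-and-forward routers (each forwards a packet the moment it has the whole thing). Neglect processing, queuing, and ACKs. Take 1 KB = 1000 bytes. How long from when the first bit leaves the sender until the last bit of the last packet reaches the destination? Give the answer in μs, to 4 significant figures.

809200 μs

Per-hop transmission t_tx = L/R = 88000/14900000 = 5906.04 μs.
Per-hop propagation t_prop = 2860/180000000 = 15.8889 μs.
Pipeline fill: first packet needs 2·t_tx to clear all hops; remaining 135 packets each add one t_tx.
Total = (2+136-1)·t_tx + 2·t_prop = 137·5906.04 + 2·15.8889 = 809200 μs.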